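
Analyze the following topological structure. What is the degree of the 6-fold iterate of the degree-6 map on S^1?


deg(f) = 6. Degree is multiplicative: deg(f^6) = (deg f)^6.
deg(f^6) = (6)^6 = 46656

46656


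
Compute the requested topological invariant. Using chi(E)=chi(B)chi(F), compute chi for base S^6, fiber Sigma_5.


chi(S^6) = 2 (n even), chi(Sigma_5) = 2 - 2*5 = -8.
chi(E) = 2 * (-8) = -16

-16


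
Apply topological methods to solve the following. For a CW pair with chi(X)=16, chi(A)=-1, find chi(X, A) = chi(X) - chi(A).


Relative Euler characteristic: chi(X, A) = chi(X) - chi(A).
= 16 - (-1) = 17

17


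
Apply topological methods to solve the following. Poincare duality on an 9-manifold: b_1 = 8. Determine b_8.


Poincare duality for closed orientable n-manifolds: b_k = b_{n-k}.
Here n = 9, so b_8 = b_1 = 8

8


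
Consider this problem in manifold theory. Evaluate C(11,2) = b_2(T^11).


By the Kunneth formula, b_k(T^n) = C(n,k).
b_2(T^11) = C(11,2).
C(11,2) = 11!/(2!*9!) = 55

55


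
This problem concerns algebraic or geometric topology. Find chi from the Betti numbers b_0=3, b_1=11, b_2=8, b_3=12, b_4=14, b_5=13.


chi = sum_k (-1)^k b_k.
= (3) + (-11) + (8) + (-12) + (14) + (-13)
= -11

-11


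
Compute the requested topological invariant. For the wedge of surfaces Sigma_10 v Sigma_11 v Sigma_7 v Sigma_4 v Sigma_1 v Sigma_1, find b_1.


For a wedge X v Y: reduced H_k(X v Y) = H_k(X) + H_k(Y).
Each Sigma_g contributes b_1 = 2g.
b_1 = 20 + 22 + 14 + 8 + 2 + 2 = 68

68


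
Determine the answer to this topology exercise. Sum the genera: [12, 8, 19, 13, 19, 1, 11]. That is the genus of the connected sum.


Genus is additive under connected sum of orientable surfaces.
g = 12 + 8 + 19 + 13 + 19 + 1 + 11 = 83

83


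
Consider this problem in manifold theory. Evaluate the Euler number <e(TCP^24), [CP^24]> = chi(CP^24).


For any closed oriented manifold, <e(TM),[M]> = chi(M).
chi(CP^24) = 24+1 = 25

25


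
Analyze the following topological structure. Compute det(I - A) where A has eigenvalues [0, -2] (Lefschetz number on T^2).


For a torus self-map: L(f) = det(I - A) where A acts on H_1.
L(f) = (1-0) * (1--2) = 1 * 3 = 3

3


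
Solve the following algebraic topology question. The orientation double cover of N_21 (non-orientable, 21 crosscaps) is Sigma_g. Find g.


chi(N_21) = 2 - 21 = -19.
Double cover: chi(Sigma_g) = 2 * chi(N_21) = 2*(-19) = -38.
2 - 2g = -38, so g = (2 - (-38))/2 = 40/2 = 20

20


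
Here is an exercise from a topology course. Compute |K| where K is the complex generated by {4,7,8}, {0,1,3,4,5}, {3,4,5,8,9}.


Each maximal simplex on m vertices has 2^m - 1 nonempty faces.
Take the union (dedupe shared faces).
Total distinct faces = 59

59


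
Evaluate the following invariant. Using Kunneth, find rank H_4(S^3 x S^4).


Each S^d has Poincare polynomial 1 + t^d.
The product S^3 x S^4 has Poincare polynomial prod(1+t^d_i).
Expanding: b_0=1, b_3=1, b_4=1, b_7=1.
b_4 = 1

1


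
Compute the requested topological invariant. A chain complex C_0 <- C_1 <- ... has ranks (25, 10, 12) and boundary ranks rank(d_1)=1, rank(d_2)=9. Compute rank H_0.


rank H_k = rank(ker d_k) - rank(im d_{k+1}).
rank(ker d_0) = rank(C_0) - rank(d_0) = 25 - 0 = 25.
rank(im d_{0+1}) = 1.
rank H_0 = 25 - 1 = 24

24


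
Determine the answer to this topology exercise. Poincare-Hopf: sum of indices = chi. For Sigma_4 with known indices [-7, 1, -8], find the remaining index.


Poincare-Hopf: sum of indices = chi(M).
chi(Sigma_4) = 2 - 2*4 = -6.
Sum of known indices = -14.
x = chi - (sum known) = -6 - (-14) = 8

8


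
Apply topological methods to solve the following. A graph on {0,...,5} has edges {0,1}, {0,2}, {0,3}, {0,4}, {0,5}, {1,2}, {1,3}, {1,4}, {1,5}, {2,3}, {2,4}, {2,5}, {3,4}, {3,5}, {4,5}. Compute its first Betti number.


b_1 = E - V + (number of components).
E = 15, V = 6, components = 1.
b_1 = 15 - 6 + 1 = 10

10


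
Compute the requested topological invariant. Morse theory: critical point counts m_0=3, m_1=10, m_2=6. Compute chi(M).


Morse theory: chi(M) = sum_k (-1)^k m_k where m_k = #(index-k critical points).
= (3) + (-10) + (6) = -1

-1


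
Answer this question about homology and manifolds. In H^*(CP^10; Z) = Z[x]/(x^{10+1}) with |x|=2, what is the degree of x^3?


|x| = 2 in H^*(CP^n).
|x^3| = 3 * |x| = 3 * 2 = 6

6


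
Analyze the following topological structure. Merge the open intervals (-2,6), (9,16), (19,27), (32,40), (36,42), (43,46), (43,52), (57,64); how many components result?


Sort and merge overlapping open intervals.
Merged: (-2,6), (9,16), (19,27), (32,42), (43,52), (57,64).
Number of components = 6

6


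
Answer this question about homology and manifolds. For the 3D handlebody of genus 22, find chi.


A genus-g handlebody deformation retracts to a wedge of g circles.
chi(vee_g S^1) = 1 - g.
chi(H_22) = 1 - 22 = -21

-21


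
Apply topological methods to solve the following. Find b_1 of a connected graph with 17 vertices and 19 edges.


For a connected graph: rank(pi_1) = b_1 = E - V + 1 = 1 - chi.
chi = V - E = 17 - 19 = -2.
rank = 1 - (-2) = 19 - 17 + 1 = 3

3


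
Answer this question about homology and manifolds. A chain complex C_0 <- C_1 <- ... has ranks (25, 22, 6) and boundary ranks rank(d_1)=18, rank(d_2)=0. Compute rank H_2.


rank H_k = rank(ker d_k) - rank(im d_{k+1}).
rank(ker d_2) = rank(C_2) - rank(d_2) = 6 - 0 = 6.
rank(im d_{2+1}) = 0.
rank H_2 = 6 - 0 = 6

6


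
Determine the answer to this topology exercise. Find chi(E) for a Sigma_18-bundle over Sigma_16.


For a fiber bundle F -> E -> B (with CW structure): chi(E) = chi(B) * chi(F).
chi(Sigma_16) = -30, chi(Sigma_18) = -34.
chi(E) = (-30) * (-34) = 1020

1020


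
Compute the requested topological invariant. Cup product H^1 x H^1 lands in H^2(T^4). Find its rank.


Cup product: H^p x H^q -> H^{p+q}; here p+q = 1+1 = 2.
rank H^k(T^n) = C(n,k).
C(4,2) = 6

6


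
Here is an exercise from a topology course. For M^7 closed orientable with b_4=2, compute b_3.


Poincare duality for closed orientable n-manifolds: b_k = b_{n-k}.
Here n = 7, so b_3 = b_4 = 2

2


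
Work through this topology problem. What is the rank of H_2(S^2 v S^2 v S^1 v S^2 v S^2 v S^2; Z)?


For a wedge of spheres, H_k (k>0) is free on one generator per sphere of dimension k.
Spheres of dimension 2: count = 5.
b_2 = 5

5


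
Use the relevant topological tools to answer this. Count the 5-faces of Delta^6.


Delta^6 has 6+1 vertices. A 5-face is a choice of 5+1 vertices.
f_5 = C(6+1, 5+1) = C(7,6) = 7

7


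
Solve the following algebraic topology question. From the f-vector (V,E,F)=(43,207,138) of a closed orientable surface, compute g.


chi = V - E + F = 43 - 207 + 138 = -26
For orientable closed surface: chi = 2 - 2g, so g = (2 - chi)/2.
g = (2 - (-26)) / 2 = 28 / 2 = 14

14


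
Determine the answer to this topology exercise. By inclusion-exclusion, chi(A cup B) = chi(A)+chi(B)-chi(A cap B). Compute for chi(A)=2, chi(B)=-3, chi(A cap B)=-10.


chi(A cup B) = chi(A) + chi(B) - chi(A cap B)
= 2 + (-3) - (-10)
= 9

9


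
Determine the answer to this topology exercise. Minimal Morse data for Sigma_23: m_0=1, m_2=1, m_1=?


A perfect Morse function has m_k = b_k.
For Sigma_23: b_0=1, b_1=2g=46, b_2=1.
Saddles m_1 = 2g = 46

46


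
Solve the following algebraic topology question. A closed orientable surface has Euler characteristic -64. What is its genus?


chi = 2 - 2g for closed orientable surfaces.
-64 = 2 - 2g
2g = 2 - (-64) = 66
g = 33

33


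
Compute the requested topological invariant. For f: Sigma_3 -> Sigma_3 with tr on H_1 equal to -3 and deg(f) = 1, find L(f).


L(f) = tr(f_0*) - tr(f_1*) + tr(f_2*).
= 1 - (-3) + (1)
= 5

5


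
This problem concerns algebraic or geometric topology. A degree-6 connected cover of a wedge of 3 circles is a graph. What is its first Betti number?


Nielsen-Schreier: an index-n subgroup of F_r is free of rank 1 + n(r-1).
Equivalently: chi(cover) = n*chi(base); chi(vee_r S^1) = 1 - 3 = -2.
chi(E) = 6*(-2) = -12; rank = 1 - chi(E) = 1 - (-12) = 13.
rank = 1 + 6*(3-1) = 1 + 12 = 13

13


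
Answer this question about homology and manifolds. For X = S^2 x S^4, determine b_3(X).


Each S^d has Poincare polynomial 1 + t^d.
The product S^2 x S^4 has Poincare polynomial prod(1+t^d_i).
Expanding: b_0=1, b_2=1, b_4=1, b_6=1.
b_3 = 0

0


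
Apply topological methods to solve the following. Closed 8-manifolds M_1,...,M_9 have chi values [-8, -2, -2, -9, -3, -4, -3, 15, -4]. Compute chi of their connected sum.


For n-manifolds: chi(A#B) = chi(A) + chi(B) - chi(S^8).
chi(S^8) = 1 + (-1)^8 = 2.
chi(#) = (sum chi_i) - (9-1)*chi(S^8) = -20 - 8*2 = -36

-36


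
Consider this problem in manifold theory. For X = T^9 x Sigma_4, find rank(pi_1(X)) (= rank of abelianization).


pi_1(A x B) = pi_1(A) x pi_1(B); rank of abelianization = b_1.
b_1(T^9) = 9, b_1(Sigma_4) = 2*4 = 8.
b_1(product) = 9 + 8 = 17

17


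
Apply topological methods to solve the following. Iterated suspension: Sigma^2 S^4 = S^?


Each suspension raises dimension by 1: Sigma S^n = S^{n+1}.
Sigma^2 S^4 = S^{4+2} = S^6

6


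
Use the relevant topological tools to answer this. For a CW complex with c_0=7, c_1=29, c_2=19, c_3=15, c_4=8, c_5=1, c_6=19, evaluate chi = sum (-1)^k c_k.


chi = sum_k (-1)^k c_k.
= (-1)^0*7 + (-1)^1*29 + (-1)^2*19 + (-1)^3*15 + (-1)^4*8 + (-1)^5*1 + (-1)^6*19
= (7) + (-29) + (19) + (-15) + (8) + (-1) + (19)
= 8

8


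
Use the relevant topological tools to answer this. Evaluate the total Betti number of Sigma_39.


For Sigma_39: b_0 = 1, b_1 = 2g = 78, b_2 = 1.
Total = 1 + 78 + 1 = 80

80


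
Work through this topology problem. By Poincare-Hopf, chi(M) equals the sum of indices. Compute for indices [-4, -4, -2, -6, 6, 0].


Poincare-Hopf: chi(M) = sum of indices of zeros.
chi = (-4) + (-4) + (-2) + (-6) + (6) + (0) = -10

-10


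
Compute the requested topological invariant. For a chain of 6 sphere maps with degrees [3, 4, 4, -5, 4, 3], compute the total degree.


Degree is multiplicative: deg(composition) = product of degrees.
= (3) * (4) * (4) * (-5) * (4) * (3) = -2880

-2880


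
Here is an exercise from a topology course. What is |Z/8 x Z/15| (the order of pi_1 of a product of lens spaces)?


pi_1(X x Y) = pi_1(X) x pi_1(Y).
pi_1(L(8,1)) = Z/8, pi_1(L(15,1)) = Z/15.
|Z/8 x Z/15| = 8 * 15 = 120

120


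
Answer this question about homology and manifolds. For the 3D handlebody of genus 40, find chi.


A genus-g handlebody deformation retracts to a wedge of g circles.
chi(vee_g S^1) = 1 - g.
chi(H_40) = 1 - 40 = -39

-39


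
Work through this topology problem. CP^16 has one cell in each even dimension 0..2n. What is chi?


CP^16 has one cell in each even dimension 0, 2, ..., 2*16 (16+1 cells total).
All cells are even-dimensional, so chi = number of cells.
chi = 16 + 1 = 17

17


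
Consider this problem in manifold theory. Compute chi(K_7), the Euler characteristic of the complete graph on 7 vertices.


K_7: V = 7, E = C(7,2) = 21.
chi = V - E = 7 - 21 = -14

-14


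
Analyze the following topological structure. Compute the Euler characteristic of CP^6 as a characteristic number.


For any closed oriented manifold, <e(TM),[M]> = chi(M).
chi(CP^6) = 6+1 = 7

7


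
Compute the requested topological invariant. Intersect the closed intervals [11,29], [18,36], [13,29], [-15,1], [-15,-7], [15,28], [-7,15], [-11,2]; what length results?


Intersection = [max(a_i), min(b_i)] = [18, -7].
Since 18 > -7, the intersection is empty.
Length = 0

0


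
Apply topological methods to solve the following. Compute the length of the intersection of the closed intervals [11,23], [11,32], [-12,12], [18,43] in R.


Intersection = [max(a_i), min(b_i)] = [18, 12].
Since 18 > 12, the intersection is empty.
Length = 0

0


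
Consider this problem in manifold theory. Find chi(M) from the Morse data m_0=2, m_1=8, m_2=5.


Morse theory: chi(M) = sum_k (-1)^k m_k where m_k = #(index-k critical points).
= (2) + (-8) + (5) = -1

-1


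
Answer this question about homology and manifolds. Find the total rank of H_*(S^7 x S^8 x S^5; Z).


Total Betti number is multiplicative under products.
Each S^d (d>=1) has total Betti number 2.
There are 3 sphere factors.
Total = 2^3 = 8

8


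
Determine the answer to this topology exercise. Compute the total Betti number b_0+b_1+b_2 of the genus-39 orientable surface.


For Sigma_39: b_0 = 1, b_1 = 2g = 78, b_2 = 1.
Total = 1 + 78 + 1 = 80

80


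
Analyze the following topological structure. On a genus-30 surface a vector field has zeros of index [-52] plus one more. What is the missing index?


Poincare-Hopf: sum of indices = chi(M).
chi(Sigma_30) = 2 - 2*30 = -58.
Sum of known indices = -52.
x = chi - (sum known) = -58 - (-52) = -6

-6


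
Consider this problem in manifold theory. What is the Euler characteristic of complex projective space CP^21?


CP^21 has one cell in each even dimension 0, 2, ..., 2*21 (21+1 cells total).
All cells are even-dimensional, so chi = number of cells.
chi = 21 + 1 = 22

22


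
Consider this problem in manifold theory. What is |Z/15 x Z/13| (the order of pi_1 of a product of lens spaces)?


pi_1(X x Y) = pi_1(X) x pi_1(Y).
pi_1(L(15,1)) = Z/15, pi_1(L(13,1)) = Z/13.
|Z/15 x Z/13| = 15 * 13 = 195

195


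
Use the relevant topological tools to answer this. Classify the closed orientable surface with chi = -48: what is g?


chi = 2 - 2g for closed orientable surfaces.
-48 = 2 - 2g
2g = 2 - (-48) = 50
g = 25

25


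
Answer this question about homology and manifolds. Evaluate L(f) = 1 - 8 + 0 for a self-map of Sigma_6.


L(f) = tr(f_0*) - tr(f_1*) + tr(f_2*).
= 1 - (8) + (0)
= -7

-7


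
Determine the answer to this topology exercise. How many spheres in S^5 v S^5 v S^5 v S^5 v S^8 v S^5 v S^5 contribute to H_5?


For a wedge of spheres, H_k (k>0) is free on one generator per sphere of dimension k.
Spheres of dimension 5: count = 6.
b_5 = 6

6


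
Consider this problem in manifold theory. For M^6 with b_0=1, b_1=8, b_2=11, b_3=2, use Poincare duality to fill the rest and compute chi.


By Poincare duality b_k = b_{6-k}, so full Betti numbers: b_0=1, b_1=8, b_2=11, b_3=2, b_4=11, b_5=8, b_6=1.
chi = sum (-1)^k b_k = 6

6


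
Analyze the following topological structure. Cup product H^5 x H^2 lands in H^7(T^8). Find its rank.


Cup product: H^p x H^q -> H^{p+q}; here p+q = 5+2 = 7.
rank H^k(T^n) = C(n,k).
C(8,7) = 8

8


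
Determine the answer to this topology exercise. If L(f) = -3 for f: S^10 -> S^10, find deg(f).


L(f) = 1 + (-1)^10 deg(f) on S^10.
-3 = 1 + (-1)^10 * deg(f)
(-1)^10 * deg(f) = -4
deg(f) = -4

-4


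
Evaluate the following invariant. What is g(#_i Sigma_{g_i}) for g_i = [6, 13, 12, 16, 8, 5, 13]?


Genus is additive under connected sum of orientable surfaces.
g = 6 + 13 + 12 + 16 + 8 + 5 + 13 = 73

73


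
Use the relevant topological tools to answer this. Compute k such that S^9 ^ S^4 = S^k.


S^m ^ S^n = S^{m+n}.
k = 9 + 4 = 13

13


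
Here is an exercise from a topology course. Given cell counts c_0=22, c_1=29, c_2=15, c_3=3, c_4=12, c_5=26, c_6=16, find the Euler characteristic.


chi = sum_k (-1)^k c_k.
= (-1)^0*22 + (-1)^1*29 + (-1)^2*15 + (-1)^3*3 + (-1)^4*12 + (-1)^5*26 + (-1)^6*16
= (22) + (-29) + (15) + (-3) + (12) + (-26) + (16)
= 7

7


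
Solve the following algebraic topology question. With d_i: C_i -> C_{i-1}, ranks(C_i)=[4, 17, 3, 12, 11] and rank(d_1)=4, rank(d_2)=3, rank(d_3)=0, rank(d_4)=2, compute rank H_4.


rank H_k = rank(ker d_k) - rank(im d_{k+1}).
rank(ker d_4) = rank(C_4) - rank(d_4) = 11 - 2 = 9.
rank(im d_{4+1}) = 0.
rank H_4 = 9 - 0 = 9

9


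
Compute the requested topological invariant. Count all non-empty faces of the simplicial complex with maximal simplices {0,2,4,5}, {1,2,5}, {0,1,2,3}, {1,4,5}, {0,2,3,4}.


Each maximal simplex on m vertices has 2^m - 1 nonempty faces.
Take the union (dedupe shared faces).
Total distinct faces = 35

35


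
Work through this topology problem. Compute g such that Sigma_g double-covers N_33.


chi(N_33) = 2 - 33 = -31.
Double cover: chi(Sigma_g) = 2 * chi(N_33) = 2*(-31) = -62.
2 - 2g = -62, so g = (2 - (-62))/2 = 64/2 = 32

32


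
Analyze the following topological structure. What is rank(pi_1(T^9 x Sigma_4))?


pi_1(A x B) = pi_1(A) x pi_1(B); rank of abelianization = b_1.
b_1(T^9) = 9, b_1(Sigma_4) = 2*4 = 8.
b_1(product) = 9 + 8 = 17

17


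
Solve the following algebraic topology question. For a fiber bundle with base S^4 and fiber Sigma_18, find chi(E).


chi(S^4) = 2 (n even), chi(Sigma_18) = 2 - 2*18 = -34.
chi(E) = 2 * (-34) = -68

-68


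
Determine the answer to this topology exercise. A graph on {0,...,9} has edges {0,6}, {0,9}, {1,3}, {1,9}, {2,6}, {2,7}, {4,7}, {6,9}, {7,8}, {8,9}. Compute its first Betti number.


b_1 = E - V + (number of components).
E = 10, V = 10, components = 2.
b_1 = 10 - 10 + 2 = 2

2


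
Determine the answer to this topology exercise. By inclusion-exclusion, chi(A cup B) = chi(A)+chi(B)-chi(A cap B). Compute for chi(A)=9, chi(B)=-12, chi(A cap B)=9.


chi(A cup B) = chi(A) + chi(B) - chi(A cap B)
= 9 + (-12) - (9)
= -12

-12


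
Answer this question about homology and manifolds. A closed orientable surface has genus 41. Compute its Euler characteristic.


For a closed orientable surface of genus g: chi = 2 - 2g.
Here g = 41.
chi = 2 - 2*41 = 2 - 82 = -80

-80


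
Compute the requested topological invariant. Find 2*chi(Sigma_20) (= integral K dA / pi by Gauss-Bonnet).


Gauss-Bonnet: integral K dA = 2*pi*chi(M).
chi(Sigma_20) = 2 - 2*20 = -38.
(integral K dA)/pi = 2*chi = 2*(-38) = -76

-76


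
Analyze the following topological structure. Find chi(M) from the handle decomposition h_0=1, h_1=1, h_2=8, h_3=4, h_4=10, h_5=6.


Handles of index k contribute (-1)^k to chi (same as CW cells).
chi = (1) + (-1) + (8) + (-4) + (10) + (-6) = 8

8


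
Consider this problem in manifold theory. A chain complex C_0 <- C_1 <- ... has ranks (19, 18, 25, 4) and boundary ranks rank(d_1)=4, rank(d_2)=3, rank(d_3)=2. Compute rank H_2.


rank H_k = rank(ker d_k) - rank(im d_{k+1}).
rank(ker d_2) = rank(C_2) - rank(d_2) = 25 - 3 = 22.
rank(im d_{2+1}) = 2.
rank H_2 = 22 - 2 = 20

20


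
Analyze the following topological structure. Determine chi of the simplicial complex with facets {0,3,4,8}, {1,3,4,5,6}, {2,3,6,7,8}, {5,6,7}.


Enumerate all faces; f-vector: f_0=9, f_1=24, f_2=25, f_3=11, f_4=2.
chi = sum (-1)^k f_k = 1

1


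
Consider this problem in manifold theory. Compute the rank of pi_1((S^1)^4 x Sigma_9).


pi_1(A x B) = pi_1(A) x pi_1(B); rank of abelianization = b_1.
b_1(T^4) = 4, b_1(Sigma_9) = 2*9 = 18.
b_1(product) = 4 + 18 = 22

22


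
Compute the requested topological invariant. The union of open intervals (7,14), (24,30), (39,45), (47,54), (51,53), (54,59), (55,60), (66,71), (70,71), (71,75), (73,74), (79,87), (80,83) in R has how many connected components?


Sort and merge overlapping open intervals.
Merged: (7,14), (24,30), (39,45), (47,54), (54,60), (66,71), (71,75), (79,87).
Number of components = 8

8


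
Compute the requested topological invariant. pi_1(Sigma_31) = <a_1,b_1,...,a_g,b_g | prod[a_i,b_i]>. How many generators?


Standard presentation: pi_1(Sigma_g) = <a_1,b_1,...,a_g,b_g | [a_1,b_1]...[a_g,b_g] = 1>.
Number of generators = 2g = 2*31 = 62

62


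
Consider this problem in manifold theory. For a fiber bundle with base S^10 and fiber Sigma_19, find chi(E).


chi(S^10) = 2 (n even), chi(Sigma_19) = 2 - 2*19 = -36.
chi(E) = 2 * (-36) = -72

-72


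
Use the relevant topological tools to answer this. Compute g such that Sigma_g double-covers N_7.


chi(N_7) = 2 - 7 = -5.
Double cover: chi(Sigma_g) = 2 * chi(N_7) = 2*(-5) = -10.
2 - 2g = -10, so g = (2 - (-10))/2 = 12/2 = 6

6


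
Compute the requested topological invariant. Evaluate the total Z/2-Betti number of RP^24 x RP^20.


dim H^*(RP^n; Z/2) = n+1 (one Z/2 in each degree 0..n).
Total Betti number is multiplicative.
Total = (24+1) * (20+1) = 25 * 21 = 525

525


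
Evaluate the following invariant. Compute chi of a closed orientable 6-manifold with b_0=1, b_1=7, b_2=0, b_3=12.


By Poincare duality b_k = b_{6-k}, so full Betti numbers: b_0=1, b_1=7, b_2=0, b_3=12, b_4=0, b_5=7, b_6=1.
chi = sum (-1)^k b_k = -24

-24


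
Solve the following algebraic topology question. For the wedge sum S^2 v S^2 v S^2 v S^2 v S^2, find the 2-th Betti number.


For a wedge of spheres, H_k (k>0) is free on one generator per sphere of dimension k.
Spheres of dimension 2: count = 5.
b_2 = 5

5


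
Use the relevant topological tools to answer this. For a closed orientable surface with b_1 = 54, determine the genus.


For a closed orientable surface: b_1 = 2g.
54 = 2g
g = 54 / 2 = 27

27


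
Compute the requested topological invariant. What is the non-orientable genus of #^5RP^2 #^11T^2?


Since a >= 1, the sum is non-orientable; each T^2 can be replaced by RP^2 # RP^2 (since T^2#RP^2 = 3RP^2).
Total crosscaps k = 5 + 2*11 = 27.
Check via chi: chi = 5*1 + 11*0 - (5+11-1)*2 = -25 = 2 - k = -25. Consistent.

27


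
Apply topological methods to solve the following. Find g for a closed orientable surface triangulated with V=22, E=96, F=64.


chi = V - E + F = 22 - 96 + 64 = -10
For orientable closed surface: chi = 2 - 2g, so g = (2 - chi)/2.
g = (2 - (-10)) / 2 = 12 / 2 = 6

6


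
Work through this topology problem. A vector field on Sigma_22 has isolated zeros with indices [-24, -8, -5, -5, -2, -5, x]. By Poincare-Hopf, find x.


Poincare-Hopf: sum of indices = chi(M).
chi(Sigma_22) = 2 - 2*22 = -42.
Sum of known indices = -49.
x = chi - (sum known) = -42 - (-49) = 7

7


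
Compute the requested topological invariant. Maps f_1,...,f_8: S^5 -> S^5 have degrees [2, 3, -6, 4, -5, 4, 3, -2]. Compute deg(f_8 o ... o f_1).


Degree is multiplicative: deg(composition) = product of degrees.
= (2) * (3) * (-6) * (4) * (-5) * (4) * (3) * (-2) = -17280

-17280


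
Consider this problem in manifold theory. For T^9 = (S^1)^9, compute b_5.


By the Kunneth formula, b_k(T^n) = C(n,k).
b_5(T^9) = C(9,5).
C(9,5) = 9!/(5!*4!) = 126

126


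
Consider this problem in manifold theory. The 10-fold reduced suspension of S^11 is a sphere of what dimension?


Each suspension raises dimension by 1: Sigma S^n = S^{n+1}.
Sigma^10 S^11 = S^{11+10} = S^21

21


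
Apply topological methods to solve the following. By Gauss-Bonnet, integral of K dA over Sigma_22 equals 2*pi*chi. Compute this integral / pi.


Gauss-Bonnet: integral K dA = 2*pi*chi(M).
chi(Sigma_22) = 2 - 2*22 = -42.
(integral K dA)/pi = 2*chi = 2*(-42) = -84

-84


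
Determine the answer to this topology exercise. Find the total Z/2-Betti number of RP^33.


H^k(RP^33; Z/2) = Z/2 for each 0 <= k <= 33.
Total dimension = 33 + 1 = 34

34


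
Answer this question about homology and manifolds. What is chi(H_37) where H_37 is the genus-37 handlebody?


A genus-g handlebody deformation retracts to a wedge of g circles.
chi(vee_g S^1) = 1 - g.
chi(H_37) = 1 - 37 = -36

-36


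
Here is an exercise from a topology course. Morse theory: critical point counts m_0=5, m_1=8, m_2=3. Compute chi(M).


Morse theory: chi(M) = sum_k (-1)^k m_k where m_k = #(index-k critical points).
= (5) + (-8) + (3) = 0

0


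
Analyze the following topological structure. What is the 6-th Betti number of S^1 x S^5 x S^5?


Each S^d has Poincare polynomial 1 + t^d.
The product S^1 x S^5 x S^5 has Poincare polynomial prod(1+t^d_i).
Expanding: b_0=1, b_1=1, b_5=2, b_6=2, b_10=1, b_11=1.
b_6 = 2

2


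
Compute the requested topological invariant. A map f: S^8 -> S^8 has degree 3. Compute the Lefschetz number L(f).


On S^8: L(f) = tr(f_0*) + (-1)^8 tr(f_8*) = 1 + (-1)^8 * deg(f).
L(f) = 1 + (-1)^8 * 3 = 1 + 3 = 4

4


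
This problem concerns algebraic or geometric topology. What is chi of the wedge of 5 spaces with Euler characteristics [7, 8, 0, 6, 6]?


chi(A v B) = chi(A) + chi(B) - 1 (one point identified).
For 5 spaces: chi = (sum chi_i) - (5 - 1).
sum = 27; chi = 27 - 4 = 23

23


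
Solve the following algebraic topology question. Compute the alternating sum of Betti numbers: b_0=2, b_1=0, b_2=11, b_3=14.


chi = sum_k (-1)^k b_k.
= (2) + (0) + (11) + (-14)
= -1

-1


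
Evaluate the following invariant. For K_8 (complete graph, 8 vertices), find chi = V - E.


K_8: V = 8, E = C(8,2) = 28.
chi = V - E = 8 - 28 = -20

-20


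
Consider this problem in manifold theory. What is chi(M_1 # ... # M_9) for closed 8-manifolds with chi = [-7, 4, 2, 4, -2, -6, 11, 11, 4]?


For n-manifolds: chi(A#B) = chi(A) + chi(B) - chi(S^8).
chi(S^8) = 1 + (-1)^8 = 2.
chi(#) = (sum chi_i) - (9-1)*chi(S^8) = 21 - 8*2 = 5

5


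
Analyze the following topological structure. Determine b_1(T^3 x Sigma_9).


pi_1(A x B) = pi_1(A) x pi_1(B); rank of abelianization = b_1.
b_1(T^3) = 3, b_1(Sigma_9) = 2*9 = 18.
b_1(product) = 3 + 18 = 21

21


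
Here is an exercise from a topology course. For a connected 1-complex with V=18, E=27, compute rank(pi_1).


For a connected graph: rank(pi_1) = b_1 = E - V + 1 = 1 - chi.
chi = V - E = 18 - 27 = -9.
rank = 1 - (-9) = 27 - 18 + 1 = 10

10


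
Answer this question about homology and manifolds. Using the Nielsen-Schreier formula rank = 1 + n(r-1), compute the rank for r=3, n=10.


Nielsen-Schreier: an index-n subgroup of F_r is free of rank 1 + n(r-1).
Equivalently: chi(cover) = n*chi(base); chi(vee_r S^1) = 1 - 3 = -2.
chi(E) = 10*(-2) = -20; rank = 1 - chi(E) = 1 - (-20) = 21.
rank = 1 + 10*(3-1) = 1 + 20 = 21

21


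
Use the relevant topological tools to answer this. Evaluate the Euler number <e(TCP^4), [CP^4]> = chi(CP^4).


For any closed oriented manifold, <e(TM),[M]> = chi(M).
chi(CP^4) = 4+1 = 5

5


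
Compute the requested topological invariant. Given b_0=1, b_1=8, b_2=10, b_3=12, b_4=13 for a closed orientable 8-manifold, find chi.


By Poincare duality b_k = b_{8-k}, so full Betti numbers: b_0=1, b_1=8, b_2=10, b_3=12, b_4=13, b_5=12, b_6=10, b_7=8, b_8=1.
chi = sum (-1)^k b_k = -5

-5


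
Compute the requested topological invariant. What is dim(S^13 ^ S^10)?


S^m ^ S^n = S^{m+n}.
k = 13 + 10 = 23

23


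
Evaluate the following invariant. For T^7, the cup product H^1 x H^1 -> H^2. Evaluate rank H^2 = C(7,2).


Cup product: H^p x H^q -> H^{p+q}; here p+q = 1+1 = 2.
rank H^k(T^n) = C(n,k).
C(7,2) = 21

21


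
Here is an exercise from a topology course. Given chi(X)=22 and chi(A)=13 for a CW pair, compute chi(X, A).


Relative Euler characteristic: chi(X, A) = chi(X) - chi(A).
= 22 - (13) = 9

9


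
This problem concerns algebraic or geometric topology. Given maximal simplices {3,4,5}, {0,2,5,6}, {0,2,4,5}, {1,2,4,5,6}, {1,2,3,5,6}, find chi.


Enumerate all faces; f-vector: f_0=7, f_1=19, f_2=22, f_3=11, f_4=2.
chi = sum (-1)^k f_k = 1

1


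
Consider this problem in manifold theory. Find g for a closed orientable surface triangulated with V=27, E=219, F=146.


chi = V - E + F = 27 - 219 + 146 = -46
For orientable closed surface: chi = 2 - 2g, so g = (2 - chi)/2.
g = (2 - (-46)) / 2 = 48 / 2 = 24

24


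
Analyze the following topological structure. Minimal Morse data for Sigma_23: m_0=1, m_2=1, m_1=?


A perfect Morse function has m_k = b_k.
For Sigma_23: b_0=1, b_1=2g=46, b_2=1.
Saddles m_1 = 2g = 46

46


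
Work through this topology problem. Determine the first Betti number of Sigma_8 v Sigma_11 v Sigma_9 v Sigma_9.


For a wedge X v Y: reduced H_k(X v Y) = H_k(X) + H_k(Y).
Each Sigma_g contributes b_1 = 2g.
b_1 = 16 + 22 + 18 + 18 = 74

74


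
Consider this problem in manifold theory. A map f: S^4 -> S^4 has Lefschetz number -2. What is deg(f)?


L(f) = 1 + (-1)^4 deg(f) on S^4.
-2 = 1 + (-1)^4 * deg(f)
(-1)^4 * deg(f) = -3
deg(f) = -3

-3


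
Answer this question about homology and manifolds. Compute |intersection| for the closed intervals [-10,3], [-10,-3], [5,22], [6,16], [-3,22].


Intersection = [max(a_i), min(b_i)] = [6, -3].
Since 6 > -3, the intersection is empty.
Length = 0

0


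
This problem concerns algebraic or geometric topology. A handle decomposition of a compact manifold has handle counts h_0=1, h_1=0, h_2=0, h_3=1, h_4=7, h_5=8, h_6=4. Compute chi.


Handles of index k contribute (-1)^k to chi (same as CW cells).
chi = (1) + (0) + (0) + (-1) + (7) + (-8) + (4) = 3

3


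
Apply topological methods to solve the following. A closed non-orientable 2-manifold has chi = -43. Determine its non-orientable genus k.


chi = 2 - k for closed non-orientable surfaces with k crosscaps.
-43 = 2 - k
k = 2 - (-43) = 45

45


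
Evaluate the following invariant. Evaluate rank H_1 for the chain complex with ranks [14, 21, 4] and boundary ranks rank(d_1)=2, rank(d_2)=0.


rank H_k = rank(ker d_k) - rank(im d_{k+1}).
rank(ker d_1) = rank(C_1) - rank(d_1) = 21 - 2 = 19.
rank(im d_{1+1}) = 0.
rank H_1 = 19 - 0 = 19

19


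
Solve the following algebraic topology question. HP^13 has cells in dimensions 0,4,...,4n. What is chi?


HP^13 has one cell in each dimension 0, 4, ..., 4*13 (13+1 cells, all even-dim).
chi = 13 + 1 = 14

14


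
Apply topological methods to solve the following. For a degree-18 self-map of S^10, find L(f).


On S^10: L(f) = tr(f_0*) + (-1)^10 tr(f_10*) = 1 + (-1)^10 * deg(f).
L(f) = 1 + (-1)^10 * 18 = 1 + 18 = 19

19


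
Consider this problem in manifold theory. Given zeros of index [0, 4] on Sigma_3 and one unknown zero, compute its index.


Poincare-Hopf: sum of indices = chi(M).
chi(Sigma_3) = 2 - 2*3 = -4.
Sum of known indices = 4.
x = chi - (sum known) = -4 - (4) = -8

-8


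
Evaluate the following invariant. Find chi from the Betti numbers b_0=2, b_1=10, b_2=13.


chi = sum_k (-1)^k b_k.
= (2) + (-10) + (13)
= 5

5


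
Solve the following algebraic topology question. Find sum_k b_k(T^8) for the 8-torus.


b_k(T^8) = C(8,k), so the sum over k is sum_k C(8,k) = 2^8.
Total = 2^8 = 256

256


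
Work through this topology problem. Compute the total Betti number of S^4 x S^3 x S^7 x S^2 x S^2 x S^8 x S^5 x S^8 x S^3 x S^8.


Total Betti number is multiplicative under products.
Each S^d (d>=1) has total Betti number 2.
There are 10 sphere factors.
Total = 2^10 = 1024

1024


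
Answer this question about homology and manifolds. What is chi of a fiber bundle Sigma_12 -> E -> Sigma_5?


For a fiber bundle F -> E -> B (with CW structure): chi(E) = chi(B) * chi(F).
chi(Sigma_5) = -8, chi(Sigma_12) = -22.
chi(E) = (-8) * (-22) = 176

176


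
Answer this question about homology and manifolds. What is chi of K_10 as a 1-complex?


K_10: V = 10, E = C(10,2) = 45.
chi = V - E = 10 - 45 = -35

-35


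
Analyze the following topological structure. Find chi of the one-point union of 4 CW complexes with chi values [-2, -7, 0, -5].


chi(A v B) = chi(A) + chi(B) - 1 (one point identified).
For 4 spaces: chi = (sum chi_i) - (4 - 1).
sum = -14; chi = -14 - 3 = -17

-17


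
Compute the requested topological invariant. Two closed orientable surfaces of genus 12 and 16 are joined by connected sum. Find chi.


chi(Sigma_12) = 2 - 2*12 = -22
chi(Sigma_16) = 2 - 2*16 = -30
For surfaces: chi(A#B) = chi(A) + chi(B) - 2.
chi = -22 + -30 - 2 = -54

-54


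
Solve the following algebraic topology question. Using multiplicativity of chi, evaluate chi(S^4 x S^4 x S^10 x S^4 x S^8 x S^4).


chi is multiplicative: chi(X x Y) = chi(X) chi(Y).
Each even-dim sphere has chi = 2. There are 6 factors.
chi = 2^6 = 64

64


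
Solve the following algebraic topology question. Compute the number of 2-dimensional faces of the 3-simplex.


Delta^3 has 3+1 vertices. A 2-face is a choice of 2+1 vertices.
f_2 = C(3+1, 2+1) = C(4,3) = 4

4


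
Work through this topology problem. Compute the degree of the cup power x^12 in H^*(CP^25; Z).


|x| = 2 in H^*(CP^n).
|x^12| = 12 * |x| = 12 * 2 = 24

24


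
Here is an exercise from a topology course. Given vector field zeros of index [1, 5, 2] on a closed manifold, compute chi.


Poincare-Hopf: chi(M) = sum of indices of zeros.
chi = (1) + (5) + (2) = 8

8


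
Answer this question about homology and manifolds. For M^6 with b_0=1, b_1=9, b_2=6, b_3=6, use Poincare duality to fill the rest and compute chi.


By Poincare duality b_k = b_{6-k}, so full Betti numbers: b_0=1, b_1=9, b_2=6, b_3=6, b_4=6, b_5=9, b_6=1.
chi = sum (-1)^k b_k = -10

-10


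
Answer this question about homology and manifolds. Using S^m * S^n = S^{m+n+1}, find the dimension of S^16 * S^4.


Join of spheres: S^m * S^n = S^{m+n+1}.
dim = 16 + 4 + 1 = 21

21


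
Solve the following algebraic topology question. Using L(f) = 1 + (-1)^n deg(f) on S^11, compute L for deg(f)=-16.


On S^11: L(f) = tr(f_0*) + (-1)^11 tr(f_11*) = 1 + (-1)^11 * deg(f).
L(f) = 1 + (-1)^11 * -16 = 1 + 16 = 17

17


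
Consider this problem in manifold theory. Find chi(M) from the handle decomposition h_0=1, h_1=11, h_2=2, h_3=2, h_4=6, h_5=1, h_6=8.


Handles of index k contribute (-1)^k to chi (same as CW cells).
chi = (1) + (-11) + (2) + (-2) + (6) + (-1) + (8) = 3

3


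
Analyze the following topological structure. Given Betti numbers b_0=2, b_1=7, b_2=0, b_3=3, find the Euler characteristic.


chi = sum_k (-1)^k b_k.
= (2) + (-7) + (0) + (-3)
= -8

-8


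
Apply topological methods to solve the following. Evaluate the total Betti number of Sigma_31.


For Sigma_31: b_0 = 1, b_1 = 2g = 62, b_2 = 1.
Total = 1 + 62 + 1 = 64

64


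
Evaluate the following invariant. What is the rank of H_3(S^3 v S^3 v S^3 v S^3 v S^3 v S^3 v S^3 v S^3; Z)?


For a wedge of spheres, H_k (k>0) is free on one generator per sphere of dimension k.
Spheres of dimension 3: count = 8.
b_3 = 8

8


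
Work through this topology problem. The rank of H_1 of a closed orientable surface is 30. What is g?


For a closed orientable surface: b_1 = 2g.
30 = 2g
g = 30 / 2 = 15

15


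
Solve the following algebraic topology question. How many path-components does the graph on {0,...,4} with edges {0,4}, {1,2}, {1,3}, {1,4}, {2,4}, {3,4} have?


Run DFS/union-find over 5 vertices.
V = 5, E = 6.
Number of components = 1

1


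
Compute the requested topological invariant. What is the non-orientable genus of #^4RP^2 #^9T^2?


Since a >= 1, the sum is non-orientable; each T^2 can be replaced by RP^2 # RP^2 (since T^2#RP^2 = 3RP^2).
Total crosscaps k = 4 + 2*9 = 22.
Check via chi: chi = 4*1 + 9*0 - (4+9-1)*2 = -20 = 2 - k = -20. Consistent.

22


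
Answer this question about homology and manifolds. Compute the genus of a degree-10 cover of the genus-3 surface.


For an n-sheeted cover: chi(E) = n * chi(B).
chi(Sigma_3) = 2 - 2*3 = -4.
chi(E) = 10 * (-4) = -40.
genus(E) = (2 - chi(E))/2 = (2 - (-40))/2 = 42/2 = 21

21


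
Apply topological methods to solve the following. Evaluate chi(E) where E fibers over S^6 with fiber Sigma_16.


chi(S^6) = 2 (n even), chi(Sigma_16) = 2 - 2*16 = -30.
chi(E) = 2 * (-30) = -60

-60


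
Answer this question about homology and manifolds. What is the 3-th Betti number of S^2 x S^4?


Each S^d has Poincare polynomial 1 + t^d.
The product S^2 x S^4 has Poincare polynomial prod(1+t^d_i).
Expanding: b_0=1, b_2=1, b_4=1, b_6=1.
b_3 = 0

0


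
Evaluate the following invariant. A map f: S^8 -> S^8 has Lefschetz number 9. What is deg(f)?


L(f) = 1 + (-1)^8 deg(f) on S^8.
9 = 1 + (-1)^8 * deg(f)
(-1)^8 * deg(f) = 8
deg(f) = 8

8


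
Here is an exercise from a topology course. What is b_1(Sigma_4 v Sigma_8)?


For a wedge: H_1(A v B) = H_1(A) + H_1(B).
b_1(Sigma_4) = 8, b_1(Sigma_8) = 16.
b_1 = 8 + 16 = 24

24


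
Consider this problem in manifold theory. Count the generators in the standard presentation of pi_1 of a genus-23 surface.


Standard presentation: pi_1(Sigma_g) = <a_1,b_1,...,a_g,b_g | [a_1,b_1]...[a_g,b_g] = 1>.
Number of generators = 2g = 2*23 = 46

46


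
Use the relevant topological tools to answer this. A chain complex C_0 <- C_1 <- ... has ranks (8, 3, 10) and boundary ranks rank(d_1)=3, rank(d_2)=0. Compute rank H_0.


rank H_k = rank(ker d_k) - rank(im d_{k+1}).
rank(ker d_0) = rank(C_0) - rank(d_0) = 8 - 0 = 8.
rank(im d_{0+1}) = 3.
rank H_0 = 8 - 3 = 5

5


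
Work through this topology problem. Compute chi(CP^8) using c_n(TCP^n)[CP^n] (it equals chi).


For any closed oriented manifold, <e(TM),[M]> = chi(M).
chi(CP^8) = 8+1 = 9

9


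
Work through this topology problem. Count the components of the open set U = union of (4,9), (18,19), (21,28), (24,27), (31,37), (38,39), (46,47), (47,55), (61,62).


Sort and merge overlapping open intervals.
Merged: (4,9), (18,19), (21,28), (31,37), (38,39), (46,47), (47,55), (61,62).
Number of components = 8

8


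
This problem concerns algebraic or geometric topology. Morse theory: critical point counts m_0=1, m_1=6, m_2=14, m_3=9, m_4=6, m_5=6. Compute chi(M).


Morse theory: chi(M) = sum_k (-1)^k m_k where m_k = #(index-k critical points).
= (1) + (-6) + (14) + (-9) + (6) + (-6) = 0

0


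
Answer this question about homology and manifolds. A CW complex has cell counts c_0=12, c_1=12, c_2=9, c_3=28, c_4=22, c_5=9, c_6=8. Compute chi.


chi = sum_k (-1)^k c_k.
= (-1)^0*12 + (-1)^1*12 + (-1)^2*9 + (-1)^3*28 + (-1)^4*22 + (-1)^5*9 + (-1)^6*8
= (12) + (-12) + (9) + (-28) + (22) + (-9) + (8)
= 2

2


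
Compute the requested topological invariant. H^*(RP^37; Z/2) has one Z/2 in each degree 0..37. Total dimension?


H^k(RP^37; Z/2) = Z/2 for each 0 <= k <= 37.
Total dimension = 37 + 1 = 38

38


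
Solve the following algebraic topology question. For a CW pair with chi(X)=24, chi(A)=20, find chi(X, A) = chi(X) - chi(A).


Relative Euler characteristic: chi(X, A) = chi(X) - chi(A).
= 24 - (20) = 4

4


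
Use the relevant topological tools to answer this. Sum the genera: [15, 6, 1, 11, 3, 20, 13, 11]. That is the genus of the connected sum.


Genus is additive under connected sum of orientable surfaces.
g = 15 + 6 + 1 + 11 + 3 + 20 + 13 + 11 = 80

80


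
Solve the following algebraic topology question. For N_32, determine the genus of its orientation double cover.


chi(N_32) = 2 - 32 = -30.
Double cover: chi(Sigma_g) = 2 * chi(N_32) = 2*(-30) = -60.
2 - 2g = -60, so g = (2 - (-60))/2 = 62/2 = 31

31


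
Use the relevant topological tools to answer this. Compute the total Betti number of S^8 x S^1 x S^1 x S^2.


Total Betti number is multiplicative under products.
Each S^d (d>=1) has total Betti number 2.
There are 4 sphere factors.
Total = 2^4 = 16

16


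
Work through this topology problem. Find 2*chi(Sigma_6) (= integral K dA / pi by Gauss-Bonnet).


Gauss-Bonnet: integral K dA = 2*pi*chi(M).
chi(Sigma_6) = 2 - 2*6 = -10.
(integral K dA)/pi = 2*chi = 2*(-10) = -20

-20


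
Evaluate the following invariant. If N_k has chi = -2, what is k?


chi = 2 - k for closed non-orientable surfaces with k crosscaps.
-2 = 2 - k
k = 2 - (-2) = 4

4


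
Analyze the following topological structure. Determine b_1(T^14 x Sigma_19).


pi_1(A x B) = pi_1(A) x pi_1(B); rank of abelianization = b_1.
b_1(T^14) = 14, b_1(Sigma_19) = 2*19 = 38.
b_1(product) = 14 + 38 = 52

52


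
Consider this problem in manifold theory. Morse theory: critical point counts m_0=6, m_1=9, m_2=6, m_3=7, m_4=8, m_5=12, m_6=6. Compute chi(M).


Morse theory: chi(M) = sum_k (-1)^k m_k where m_k = #(index-k critical points).
= (6) + (-9) + (6) + (-7) + (8) + (-12) + (6) = -2

-2
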